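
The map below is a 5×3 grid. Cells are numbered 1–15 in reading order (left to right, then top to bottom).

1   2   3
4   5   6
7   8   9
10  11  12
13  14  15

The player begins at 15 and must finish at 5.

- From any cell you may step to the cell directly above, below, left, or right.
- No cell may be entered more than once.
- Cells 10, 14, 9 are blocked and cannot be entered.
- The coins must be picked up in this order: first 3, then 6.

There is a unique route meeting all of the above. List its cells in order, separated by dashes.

15 - 12 - 11 - 8 - 7 - 4 - 1 - 2 - 3 - 6 - 5

The waypoints must appear in the order 3, 6, with no cell reused.
Route from 15: up to 12, left to 11, up to 8, left to 7, 2× up (reaching 1), 2× right (reaching 3), down to 6, left to 5 — 10 moves in all.
Check: order respected (3 at step 8, 6 at step 9).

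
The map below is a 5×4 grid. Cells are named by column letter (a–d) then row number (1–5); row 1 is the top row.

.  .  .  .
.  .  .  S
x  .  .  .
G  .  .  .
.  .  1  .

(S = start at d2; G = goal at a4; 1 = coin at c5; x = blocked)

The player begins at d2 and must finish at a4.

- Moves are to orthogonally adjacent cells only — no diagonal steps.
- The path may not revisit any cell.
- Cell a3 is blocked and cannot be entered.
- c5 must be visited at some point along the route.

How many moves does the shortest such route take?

Any route passes through c5 somewhere between d2 and a4. Summing Manhattan distances along the two legs (d2 → c5 → a4) gives a lower bound of 4 + 3 = 7 moves.
A route of 7 moves achieves this: d2 → d3 → d4 → d5 → c5 → c4 → b4 → a4.
Since 7 matches the lower bound, it is optimal.

7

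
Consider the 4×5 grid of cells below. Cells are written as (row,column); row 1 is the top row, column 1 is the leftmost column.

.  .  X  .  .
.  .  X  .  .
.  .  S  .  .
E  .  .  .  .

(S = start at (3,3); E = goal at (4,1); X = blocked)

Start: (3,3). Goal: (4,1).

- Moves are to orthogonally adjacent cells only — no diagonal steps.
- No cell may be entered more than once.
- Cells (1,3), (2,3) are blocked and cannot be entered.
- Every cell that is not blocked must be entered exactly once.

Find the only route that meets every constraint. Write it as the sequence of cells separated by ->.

Need to visit all 18 open cells exactly once, starting at (3,3) and ending at (4,1).
Cell (1,5) has only two open neighbours ((2,5) and (1,4)), so the path must pass straight through it: one of those is the cell it's entered from and the other is where it exits.
Route from (3,3): right 1 to (3,4), up 2 to (1,4), right 1 to (1,5), down 3 to (4,5), left 3 to (4,2), up 3 to (1,2), left 1 to (1,1), down 3 to (4,1) — 17 moves in all.
Check: all 18 open cells covered.

(3,3) -> (3,4) -> (2,4) -> (1,4) -> (1,5) -> (2,5) -> (3,5) -> (4,5) -> (4,4) -> (4,3) -> (4,2) -> (3,2) -> (2,2) -> (1,2) -> (1,1) -> (2,1) -> (3,1) -> (4,1)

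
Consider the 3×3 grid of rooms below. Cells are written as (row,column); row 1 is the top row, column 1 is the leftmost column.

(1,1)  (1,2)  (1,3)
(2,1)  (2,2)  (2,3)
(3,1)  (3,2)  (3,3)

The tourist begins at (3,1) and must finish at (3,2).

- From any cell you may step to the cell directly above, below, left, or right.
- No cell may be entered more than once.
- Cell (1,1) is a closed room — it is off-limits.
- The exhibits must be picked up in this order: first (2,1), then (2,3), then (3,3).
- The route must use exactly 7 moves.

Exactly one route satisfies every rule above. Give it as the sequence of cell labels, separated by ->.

(3,1) -> (2,1) -> (2,2) -> (1,2) -> (1,3) -> (2,3) -> (3,3) -> (3,2)

The waypoints must appear in the order (2,1), (2,3), (3,3), with no cell reused.
Route from (3,1): up 1 to (2,1), right 1 to (2,2), up 1 to (1,2), right 1 to (1,3), down 2 to (3,3), left 1 to (3,2) — 7 moves in all.
Check: order respected ((2,1) at step 1, (2,3) at step 5, (3,3) at step 6); 7 moves as required.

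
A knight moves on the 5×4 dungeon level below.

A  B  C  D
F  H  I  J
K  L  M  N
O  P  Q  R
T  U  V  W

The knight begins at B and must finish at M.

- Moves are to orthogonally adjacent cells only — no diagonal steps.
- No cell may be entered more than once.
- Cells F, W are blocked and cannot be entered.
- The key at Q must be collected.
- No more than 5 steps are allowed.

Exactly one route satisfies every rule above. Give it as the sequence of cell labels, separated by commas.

The 5-move cap with required stops at Q leaves no slack for detours.
Route from B: down 3 to P, right 1 to Q, up 1 to M — 5 moves in all.
Check: all required cells visited; 5 ≤ 5 moves.

B, H, L, P, Q, M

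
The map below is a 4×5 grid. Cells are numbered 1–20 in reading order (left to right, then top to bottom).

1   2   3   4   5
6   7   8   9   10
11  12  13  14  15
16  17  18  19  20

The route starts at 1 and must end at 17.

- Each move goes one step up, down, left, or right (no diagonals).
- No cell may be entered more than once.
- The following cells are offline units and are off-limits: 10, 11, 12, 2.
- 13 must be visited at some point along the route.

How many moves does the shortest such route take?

Any route passes through 13 somewhere between 1 and 17. Summing Manhattan distances along the two legs (1 → 13 → 17) gives a lower bound of 4 + 2 = 6 moves.
A route of 6 moves achieves this: 1 → 6 → 7 → 8 → 13 → 18 → 17.
Since 6 matches the lower bound, it is optimal.

6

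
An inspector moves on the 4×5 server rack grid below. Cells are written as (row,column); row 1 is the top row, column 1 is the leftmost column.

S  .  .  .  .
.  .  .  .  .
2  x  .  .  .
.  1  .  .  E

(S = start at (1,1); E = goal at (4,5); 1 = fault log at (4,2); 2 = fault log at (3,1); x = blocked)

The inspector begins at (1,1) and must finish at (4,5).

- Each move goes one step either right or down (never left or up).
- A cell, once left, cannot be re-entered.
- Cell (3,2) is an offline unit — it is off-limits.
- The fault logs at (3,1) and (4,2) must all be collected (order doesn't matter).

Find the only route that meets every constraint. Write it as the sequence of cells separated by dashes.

(1,1) - (2,1) - (3,1) - (4,1) - (4,2) - (4,3) - (4,4) - (4,5)

Moves only go right or down, so the column and row indices never decrease.
Route from (1,1): 3× down (reaching (4,1)), 4× right (reaching (4,5)) — 7 moves in all.
Check: all required cells visited.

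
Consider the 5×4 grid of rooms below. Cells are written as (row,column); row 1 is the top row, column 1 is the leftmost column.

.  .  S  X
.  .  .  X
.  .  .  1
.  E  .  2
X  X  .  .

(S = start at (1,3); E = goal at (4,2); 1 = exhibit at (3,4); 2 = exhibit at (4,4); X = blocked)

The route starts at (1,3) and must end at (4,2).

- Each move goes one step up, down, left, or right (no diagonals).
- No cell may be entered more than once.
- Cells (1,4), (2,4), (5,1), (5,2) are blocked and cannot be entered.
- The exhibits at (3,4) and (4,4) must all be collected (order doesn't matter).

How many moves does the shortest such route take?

Any route passes through (3,4) and (4,4) in some order between (1,3) and (4,2). Summing Manhattan distances along each leg and taking the cheapest ordering ((1,3) → (3,4) → (4,4) → (4,2)) gives a lower bound of 3 + 1 + 2 = 6 moves.
A route of 6 moves achieves this: (1,3) → (2,3) → (3,3) → (3,4) → (4,4) → (4,3) → (4,2).
Since 6 matches the lower bound, it is optimal.

6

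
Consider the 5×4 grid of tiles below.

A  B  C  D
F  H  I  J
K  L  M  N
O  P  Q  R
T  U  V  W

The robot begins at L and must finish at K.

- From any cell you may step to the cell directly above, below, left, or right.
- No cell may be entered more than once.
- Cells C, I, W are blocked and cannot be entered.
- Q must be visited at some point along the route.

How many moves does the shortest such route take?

5

Any route passes through Q somewhere between L and K. Summing Manhattan distances along the two legs (L → Q → K) gives a lower bound of 2 + 3 = 5 moves.
A route of 5 moves achieves this: L → M → Q → P → O → K.
Since 5 matches the lower bound, it is optimal.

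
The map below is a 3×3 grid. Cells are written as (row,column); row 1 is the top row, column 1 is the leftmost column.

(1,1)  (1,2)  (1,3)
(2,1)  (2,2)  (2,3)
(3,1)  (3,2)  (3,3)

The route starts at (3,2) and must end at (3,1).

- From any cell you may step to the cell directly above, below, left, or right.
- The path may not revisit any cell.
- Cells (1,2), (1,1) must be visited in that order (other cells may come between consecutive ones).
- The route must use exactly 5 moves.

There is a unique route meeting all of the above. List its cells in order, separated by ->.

(3,2) -> (2,2) -> (1,2) -> (1,1) -> (2,1) -> (3,1)

The waypoints must appear in the order (1,2), (1,1), with no cell reused.
Route from (3,2): up 2 to (1,2), left 1 to (1,1), down 2 to (3,1) — 5 moves in all.
Check: order respected ((1,2) at step 2, (1,1) at step 3); 5 moves as required.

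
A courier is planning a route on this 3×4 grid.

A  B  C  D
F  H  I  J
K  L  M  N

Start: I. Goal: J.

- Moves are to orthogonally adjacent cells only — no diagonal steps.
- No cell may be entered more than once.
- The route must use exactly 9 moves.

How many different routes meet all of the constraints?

8

Need simple routes of exactly 9 moves from I to J (Manhattan distance 1, so 4 moves are spent on a detour and 4 undoing it).
Enumerating: I C B H F K L M N J | I C B A F K L M N J | I C B A F H L M N J | I M L H F A B C D J | I M L K F A B C D J | I M L K F H B C D J | I H B A F K L M N J | I H L K F A B C D J.
That gives 8 routes.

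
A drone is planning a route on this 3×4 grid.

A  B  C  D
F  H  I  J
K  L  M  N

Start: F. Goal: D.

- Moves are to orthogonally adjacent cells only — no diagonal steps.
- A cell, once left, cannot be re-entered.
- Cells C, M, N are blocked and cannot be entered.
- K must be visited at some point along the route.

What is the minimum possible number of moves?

Any route passes through K somewhere between F and D. Summing Manhattan distances along the two legs (F → K → D) gives a lower bound of 1 + 5 = 6 moves.
A route of 6 moves achieves this: F → K → L → H → I → J → D.
Since 6 matches the lower bound, it is optimal.

6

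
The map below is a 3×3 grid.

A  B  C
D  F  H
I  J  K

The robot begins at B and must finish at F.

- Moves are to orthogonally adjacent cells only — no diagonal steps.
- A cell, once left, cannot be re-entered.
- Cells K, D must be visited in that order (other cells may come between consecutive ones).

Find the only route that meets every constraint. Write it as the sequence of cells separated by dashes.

B - C - H - K - J - I - D - F

The waypoints must appear in the order K, D, with no cell reused.
Route from B: right 1 to C, down 2 to K, left 2 to I, up 1 to D, right 1 to F — 7 moves in all.
Check: order respected (K at step 3, D at step 6).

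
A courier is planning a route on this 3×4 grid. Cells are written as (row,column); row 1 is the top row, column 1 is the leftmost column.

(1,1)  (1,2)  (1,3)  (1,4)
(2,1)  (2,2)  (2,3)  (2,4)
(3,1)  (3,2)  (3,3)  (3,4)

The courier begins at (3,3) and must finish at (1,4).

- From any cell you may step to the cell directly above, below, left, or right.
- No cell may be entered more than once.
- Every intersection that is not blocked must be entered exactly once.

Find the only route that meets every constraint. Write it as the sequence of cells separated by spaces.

Need to visit all 12 open cells exactly once, starting at (3,3) and ending at (1,4).
Cell (3,4) has only two open neighbours ((2,4) and (3,3)), so the path must pass straight through it: one of those is the cell it's entered from and the other is where it exits.
Route from (3,3): right to (3,4), up to (2,4), 2× left (reaching (2,2)), down to (3,2), left to (3,1), 2× up (reaching (1,1)), 3× right (reaching (1,4)) — 11 moves in all.
Check: all 12 open cells covered.

(3,3) (3,4) (2,4) (2,3) (2,2) (3,2) (3,1) (2,1) (1,1) (1,2) (1,3) (1,4)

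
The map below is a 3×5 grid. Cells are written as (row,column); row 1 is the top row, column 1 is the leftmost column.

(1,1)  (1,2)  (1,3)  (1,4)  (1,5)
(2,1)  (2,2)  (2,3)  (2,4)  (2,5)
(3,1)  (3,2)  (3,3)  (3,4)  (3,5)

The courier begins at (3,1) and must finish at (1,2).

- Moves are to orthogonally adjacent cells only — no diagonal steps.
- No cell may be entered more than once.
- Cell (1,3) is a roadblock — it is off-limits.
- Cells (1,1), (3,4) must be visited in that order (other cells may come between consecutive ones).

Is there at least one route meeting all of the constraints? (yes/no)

no

Ignoring the required order, 3 revisit-free routes from (3,1) to (1,2) pass through all of (1,1) and (3,4); the waypoint orders that occur are (3,4) → (1,1) (3) — never (1,1) → (3,4).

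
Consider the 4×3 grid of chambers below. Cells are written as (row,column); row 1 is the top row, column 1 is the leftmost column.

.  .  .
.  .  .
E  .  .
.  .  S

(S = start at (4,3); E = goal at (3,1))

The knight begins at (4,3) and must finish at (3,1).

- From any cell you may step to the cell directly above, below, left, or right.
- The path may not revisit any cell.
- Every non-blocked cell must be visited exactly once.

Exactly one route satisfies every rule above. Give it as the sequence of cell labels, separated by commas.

(4,3), (3,3), (2,3), (1,3), (1,2), (1,1), (2,1), (2,2), (3,2), (4,2), (4,1), (3,1)

Need to visit all 12 open cells exactly once, starting at (4,3) and ending at (3,1).
Cell (1,1) has only two open neighbours ((2,1) and (1,2)), so the path must pass straight through it: one of those is the cell it's entered from and the other is where it exits.
Route from (4,3): 3× up (reaching (1,3)), 2× left (reaching (1,1)), down to (2,1), right to (2,2), 2× down (reaching (4,2)), left to (4,1), up to (3,1) — 11 moves in all.
Check: all 12 open cells covered.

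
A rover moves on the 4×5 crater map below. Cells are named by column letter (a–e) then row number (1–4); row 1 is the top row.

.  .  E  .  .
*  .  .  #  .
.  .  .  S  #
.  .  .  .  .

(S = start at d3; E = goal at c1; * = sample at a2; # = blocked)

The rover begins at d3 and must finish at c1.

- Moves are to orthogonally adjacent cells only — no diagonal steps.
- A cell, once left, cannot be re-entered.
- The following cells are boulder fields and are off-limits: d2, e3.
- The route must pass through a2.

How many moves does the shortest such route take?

Any route passes through a2 somewhere between d3 and c1. Summing Manhattan distances along the two legs (d3 → a2 → c1) gives a lower bound of 4 + 3 = 7 moves.
A route of 7 moves achieves this: d3 → c3 → c2 → b2 → a2 → a1 → b1 → c1.
Since 7 matches the lower bound, it is optimal.

7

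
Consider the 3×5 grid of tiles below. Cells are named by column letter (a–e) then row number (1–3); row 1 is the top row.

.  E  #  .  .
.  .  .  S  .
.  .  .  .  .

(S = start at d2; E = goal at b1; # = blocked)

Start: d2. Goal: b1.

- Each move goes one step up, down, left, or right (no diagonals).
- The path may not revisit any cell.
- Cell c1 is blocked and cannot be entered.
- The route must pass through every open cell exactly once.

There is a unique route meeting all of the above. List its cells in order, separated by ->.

Need to visit all 14 open cells exactly once, starting at d2 and ending at b1.
Cell e3 has only two open neighbours (e2 and d3), so the path must pass straight through it: one of those is the cell it's entered from and the other is where it exits.
Route from d2: up 1 to d1, right 1 to e1, down 2 to e3, left 2 to c3, up 1 to c2, left 1 to b2, down 1 to b3, left 1 to a3, up 2 to a1, right 1 to b1 — 13 moves in all.
Check: all 14 open cells covered.

d2 -> d1 -> e1 -> e2 -> e3 -> d3 -> c3 -> c2 -> b2 -> b3 -> a3 -> a2 -> a1 -> b1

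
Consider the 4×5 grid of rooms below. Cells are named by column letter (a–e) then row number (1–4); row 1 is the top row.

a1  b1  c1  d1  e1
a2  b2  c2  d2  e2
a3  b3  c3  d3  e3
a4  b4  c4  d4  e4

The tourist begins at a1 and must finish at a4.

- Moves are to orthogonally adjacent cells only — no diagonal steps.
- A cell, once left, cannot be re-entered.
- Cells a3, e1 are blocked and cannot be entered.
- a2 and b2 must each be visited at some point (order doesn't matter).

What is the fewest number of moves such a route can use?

5

Any route passes through a2 and b2 in some order between a1 and a4. Summing Manhattan distances along each leg and taking the cheapest ordering (a1 → b2 → a2 → a4) gives a lower bound of 2 + 1 + 2 = 5 moves.
A route of 5 moves achieves this: a1 → a2 → b2 → b3 → b4 → a4.
Since 5 matches the lower bound, it is optimal.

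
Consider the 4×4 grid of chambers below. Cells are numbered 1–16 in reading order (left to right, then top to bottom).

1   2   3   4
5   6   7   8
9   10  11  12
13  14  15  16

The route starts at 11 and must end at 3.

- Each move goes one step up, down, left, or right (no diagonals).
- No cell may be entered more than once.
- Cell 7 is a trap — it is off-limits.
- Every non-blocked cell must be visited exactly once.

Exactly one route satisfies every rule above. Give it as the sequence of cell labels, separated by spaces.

Need to visit all 15 open cells exactly once, starting at 11 and ending at 3.
Route from 11: left to 10, 2× up (reaching 2), left to 1, 3× down (reaching 13), 3× right (reaching 16), 3× up (reaching 4), left to 3 — 14 moves in all.
Check: all 15 open cells covered.

11 10 6 2 1 5 9 13 14 15 16 12 8 4 3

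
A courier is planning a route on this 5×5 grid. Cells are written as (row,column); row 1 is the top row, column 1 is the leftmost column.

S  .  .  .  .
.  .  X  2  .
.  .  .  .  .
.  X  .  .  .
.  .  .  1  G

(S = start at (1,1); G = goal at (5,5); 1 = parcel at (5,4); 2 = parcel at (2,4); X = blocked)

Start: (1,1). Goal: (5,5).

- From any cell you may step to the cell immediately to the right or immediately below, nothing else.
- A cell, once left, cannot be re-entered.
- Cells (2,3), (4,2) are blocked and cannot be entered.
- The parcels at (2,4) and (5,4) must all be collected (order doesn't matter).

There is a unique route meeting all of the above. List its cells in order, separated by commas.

Moves only go right or down, so the column and row indices never decrease.
Route from (1,1): right 3 to (1,4), down 4 to (5,4), right 1 to (5,5) — 8 moves in all.
Check: all required cells visited.

(1,1), (1,2), (1,3), (1,4), (2,4), (3,4), (4,4), (5,4), (5,5)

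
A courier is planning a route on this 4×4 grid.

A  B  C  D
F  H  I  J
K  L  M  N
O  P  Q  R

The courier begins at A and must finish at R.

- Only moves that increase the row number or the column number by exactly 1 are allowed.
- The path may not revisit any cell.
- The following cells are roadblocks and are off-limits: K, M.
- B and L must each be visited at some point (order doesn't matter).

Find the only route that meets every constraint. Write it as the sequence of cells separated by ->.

A -> B -> H -> L -> P -> Q -> R

Moves only go right or down, so the column and row indices never decrease.
Route from A: right 1 to B, down 3 to P, right 2 to R — 6 moves in all.
Check: all required cells visited.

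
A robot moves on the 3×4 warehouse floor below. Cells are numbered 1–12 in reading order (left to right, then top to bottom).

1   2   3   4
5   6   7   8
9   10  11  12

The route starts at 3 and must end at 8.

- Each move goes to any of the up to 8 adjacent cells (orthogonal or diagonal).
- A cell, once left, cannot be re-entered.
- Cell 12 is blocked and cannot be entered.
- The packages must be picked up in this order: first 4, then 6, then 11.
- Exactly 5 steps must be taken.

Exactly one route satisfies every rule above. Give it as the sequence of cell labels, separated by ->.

The waypoints must appear in the order 4, 6, 11, with no cell reused.
Route from 3: right 1 to 4, down-left 1 to 7, left 1 to 6, down-right 1 to 11, up-right 1 to 8 — 5 moves in all.
Check: order respected (4 at step 1, 6 at step 3, 11 at step 4); 5 moves as required.

3 -> 4 -> 7 -> 6 -> 11 -> 8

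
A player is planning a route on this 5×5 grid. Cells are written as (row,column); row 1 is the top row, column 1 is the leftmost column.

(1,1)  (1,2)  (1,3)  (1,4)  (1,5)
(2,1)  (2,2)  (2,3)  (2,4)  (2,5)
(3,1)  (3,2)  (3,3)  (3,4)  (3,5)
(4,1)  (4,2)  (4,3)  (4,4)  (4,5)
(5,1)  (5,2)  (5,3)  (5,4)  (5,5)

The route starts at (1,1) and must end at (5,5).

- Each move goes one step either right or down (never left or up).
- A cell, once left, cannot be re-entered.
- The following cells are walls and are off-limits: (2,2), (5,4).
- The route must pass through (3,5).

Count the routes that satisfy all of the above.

7

A right/down-only route from (1,1) to (5,5) makes exactly 4 down-moves and 4 right-moves in some order.
With no other constraints that would be C(8,4) = 70 routes.
Split at (3,5) and multiply the segment counts (each segment already excludes blocked cells): (1,1)→(3,5): 7; (3,5)→(5,5): 1; product = 7.
That gives 7 routes.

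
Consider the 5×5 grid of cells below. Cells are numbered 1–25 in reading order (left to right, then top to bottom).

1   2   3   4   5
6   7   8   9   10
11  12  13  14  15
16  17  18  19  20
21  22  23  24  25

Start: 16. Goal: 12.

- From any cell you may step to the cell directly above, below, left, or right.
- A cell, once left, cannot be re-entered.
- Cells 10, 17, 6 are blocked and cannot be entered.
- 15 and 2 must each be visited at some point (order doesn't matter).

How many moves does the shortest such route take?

Any route passes through 15 and 2 in some order between 16 and 12. Summing Manhattan distances along each leg and taking the cheapest ordering (16 → 2 → 15 → 12) gives a lower bound of 4 + 5 + 3 = 12 moves.
The shortest route satisfying every rule uses 14 moves: 16 → 21 → 22 → 23 → 18 → 19 → 20 → 15 → 14 → 9 → 4 → 3 → 2 → 7 → 12.
The bound of 12 isn't tight here; checking systematically, no route of length 12 through 13 satisfies every constraint, so 14 is the minimum.

14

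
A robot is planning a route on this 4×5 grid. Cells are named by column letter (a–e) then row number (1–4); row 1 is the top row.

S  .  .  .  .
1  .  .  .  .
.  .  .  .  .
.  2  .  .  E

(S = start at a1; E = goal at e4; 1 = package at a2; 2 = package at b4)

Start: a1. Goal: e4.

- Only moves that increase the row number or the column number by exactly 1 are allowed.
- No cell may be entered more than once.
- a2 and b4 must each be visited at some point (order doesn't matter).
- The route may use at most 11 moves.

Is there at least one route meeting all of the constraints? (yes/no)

yes

One route that works: a1 → a2 → a3 → a4 → b4 → c4 → d4 → e4.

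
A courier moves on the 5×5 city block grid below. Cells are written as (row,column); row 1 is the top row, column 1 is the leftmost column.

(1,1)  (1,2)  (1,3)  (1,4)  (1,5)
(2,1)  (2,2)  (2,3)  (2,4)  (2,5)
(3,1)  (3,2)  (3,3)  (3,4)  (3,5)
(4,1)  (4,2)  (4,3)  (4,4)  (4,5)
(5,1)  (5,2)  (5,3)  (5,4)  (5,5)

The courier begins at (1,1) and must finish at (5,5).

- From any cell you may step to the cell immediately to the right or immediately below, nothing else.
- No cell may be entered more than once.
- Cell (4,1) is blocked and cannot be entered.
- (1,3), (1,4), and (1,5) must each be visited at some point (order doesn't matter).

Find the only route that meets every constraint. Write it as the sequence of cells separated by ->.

(1,1) -> (1,2) -> (1,3) -> (1,4) -> (1,5) -> (2,5) -> (3,5) -> (4,5) -> (5,5)

Moves only go right or down, so the column and row indices never decrease.
Route from (1,1): 4× right (reaching (1,5)), 4× down (reaching (5,5)) — 8 moves in all.
Check: all required cells visited.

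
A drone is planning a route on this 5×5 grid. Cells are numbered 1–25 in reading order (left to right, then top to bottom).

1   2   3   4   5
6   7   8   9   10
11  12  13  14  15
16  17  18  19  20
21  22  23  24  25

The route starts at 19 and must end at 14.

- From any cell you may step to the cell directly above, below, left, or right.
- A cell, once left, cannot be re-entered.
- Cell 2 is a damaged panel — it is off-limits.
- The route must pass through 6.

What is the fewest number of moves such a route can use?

9

Any route passes through 6 somewhere between 19 and 14. Summing Manhattan distances along the two legs (19 → 6 → 14) gives a lower bound of 5 + 4 = 9 moves.
A route of 9 moves achieves this: 19 → 18 → 13 → 12 → 11 → 6 → 7 → 8 → 9 → 14.
Since 9 matches the lower bound, it is optimal.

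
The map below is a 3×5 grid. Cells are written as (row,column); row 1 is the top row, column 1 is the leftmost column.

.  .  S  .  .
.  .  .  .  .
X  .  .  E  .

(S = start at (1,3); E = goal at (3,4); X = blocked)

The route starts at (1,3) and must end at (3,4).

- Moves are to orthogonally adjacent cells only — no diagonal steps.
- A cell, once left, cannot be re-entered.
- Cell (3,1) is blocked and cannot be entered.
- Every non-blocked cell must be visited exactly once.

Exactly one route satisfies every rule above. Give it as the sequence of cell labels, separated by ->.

(1,3) -> (1,2) -> (1,1) -> (2,1) -> (2,2) -> (3,2) -> (3,3) -> (2,3) -> (2,4) -> (1,4) -> (1,5) -> (2,5) -> (3,5) -> (3,4)

Need to visit all 14 open cells exactly once, starting at (1,3) and ending at (3,4).
Cell (3,5) has only two open neighbours ((2,5) and (3,4)), so the path must pass straight through it: one of those is the cell it's entered from and the other is where it exits.
Route from (1,3): 2× left (reaching (1,1)), down to (2,1), right to (2,2), down to (3,2), right to (3,3), up to (2,3), right to (2,4), up to (1,4), right to (1,5), 2× down (reaching (3,5)), left to (3,4) — 13 moves in all.
Check: all 14 open cells covered.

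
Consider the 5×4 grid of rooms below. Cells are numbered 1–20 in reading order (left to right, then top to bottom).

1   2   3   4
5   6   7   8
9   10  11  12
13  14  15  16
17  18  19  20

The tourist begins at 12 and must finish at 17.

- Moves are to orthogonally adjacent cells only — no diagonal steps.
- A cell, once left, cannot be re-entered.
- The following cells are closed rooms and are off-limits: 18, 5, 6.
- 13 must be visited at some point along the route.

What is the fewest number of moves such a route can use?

5

Any route passes through 13 somewhere between 12 and 17. Summing Manhattan distances along the two legs (12 → 13 → 17) gives a lower bound of 4 + 1 = 5 moves.
A route of 5 moves achieves this: 12 → 16 → 15 → 14 → 13 → 17.
Since 5 matches the lower bound, it is optimal.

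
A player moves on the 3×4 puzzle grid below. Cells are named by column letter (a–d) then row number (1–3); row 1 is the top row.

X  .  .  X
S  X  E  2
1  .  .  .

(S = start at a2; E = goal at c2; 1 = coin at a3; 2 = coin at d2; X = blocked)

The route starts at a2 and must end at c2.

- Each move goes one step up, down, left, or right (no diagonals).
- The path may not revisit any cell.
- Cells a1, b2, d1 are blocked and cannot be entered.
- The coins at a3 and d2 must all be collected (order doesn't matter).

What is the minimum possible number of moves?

Any route passes through a3 and d2 in some order between a2 and c2. Summing Manhattan distances along each leg and taking the cheapest ordering (a2 → a3 → d2 → c2) gives a lower bound of 1 + 4 + 1 = 6 moves.
A route of 6 moves achieves this: a2 → a3 → b3 → c3 → d3 → d2 → c2.
Since 6 matches the lower bound, it is optimal.

6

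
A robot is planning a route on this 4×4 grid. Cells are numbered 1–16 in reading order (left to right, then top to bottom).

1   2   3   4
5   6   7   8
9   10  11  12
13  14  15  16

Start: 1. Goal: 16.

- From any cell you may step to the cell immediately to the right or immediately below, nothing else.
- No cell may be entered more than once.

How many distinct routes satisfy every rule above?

20

A right/down-only route from 1 to 16 makes exactly 3 down-moves and 3 right-moves in some order.
With no other constraints that would be C(6,3) = 20 routes.
That gives 20 routes.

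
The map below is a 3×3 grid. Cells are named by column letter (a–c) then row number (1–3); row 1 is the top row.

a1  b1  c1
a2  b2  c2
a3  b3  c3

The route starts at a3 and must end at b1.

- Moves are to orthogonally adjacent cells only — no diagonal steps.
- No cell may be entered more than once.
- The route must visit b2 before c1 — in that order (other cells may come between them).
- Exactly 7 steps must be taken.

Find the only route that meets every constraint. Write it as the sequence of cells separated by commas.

The waypoints must appear in the order b2, c1, with no cell reused.
Route from a3: up 1 to a2, right 1 to b2, down 1 to b3, right 1 to c3, up 2 to c1, left 1 to b1 — 7 moves in all.
Check: order respected (b2 at step 2, c1 at step 6); 7 moves as required.

a3, a2, b2, b3, c3, c2, c1, b1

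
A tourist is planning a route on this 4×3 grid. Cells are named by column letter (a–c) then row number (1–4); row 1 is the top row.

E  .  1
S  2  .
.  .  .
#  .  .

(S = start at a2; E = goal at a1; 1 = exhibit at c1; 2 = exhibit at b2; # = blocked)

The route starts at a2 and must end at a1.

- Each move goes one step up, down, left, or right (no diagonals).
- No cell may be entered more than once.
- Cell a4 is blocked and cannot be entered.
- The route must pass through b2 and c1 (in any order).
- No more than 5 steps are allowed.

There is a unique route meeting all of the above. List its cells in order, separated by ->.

a2 -> b2 -> c2 -> c1 -> b1 -> a1

Any route must reach b2 and c1 and still end at a1 within 5 moves, so the order of the required stops is forced.
Route from a2: right 2 to c2, up 1 to c1, left 2 to a1 — 5 moves in all.
Check: all required cells visited; 5 ≤ 5 moves.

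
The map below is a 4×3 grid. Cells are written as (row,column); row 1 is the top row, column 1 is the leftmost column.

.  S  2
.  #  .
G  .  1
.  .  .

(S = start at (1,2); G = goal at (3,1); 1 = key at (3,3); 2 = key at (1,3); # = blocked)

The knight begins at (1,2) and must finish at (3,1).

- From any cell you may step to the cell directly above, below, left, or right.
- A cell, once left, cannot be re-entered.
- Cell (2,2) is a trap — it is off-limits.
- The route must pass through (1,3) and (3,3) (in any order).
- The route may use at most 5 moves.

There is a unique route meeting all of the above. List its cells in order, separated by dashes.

(1,2) - (1,3) - (2,3) - (3,3) - (3,2) - (3,1)

The 5-move cap with required stops at (1,3), (3,3) leaves no slack for detours.
Route from (1,2): right to (1,3), 2× down (reaching (3,3)), 2× left (reaching (3,1)) — 5 moves in all.
Check: all required cells visited; 5 ≤ 5 moves.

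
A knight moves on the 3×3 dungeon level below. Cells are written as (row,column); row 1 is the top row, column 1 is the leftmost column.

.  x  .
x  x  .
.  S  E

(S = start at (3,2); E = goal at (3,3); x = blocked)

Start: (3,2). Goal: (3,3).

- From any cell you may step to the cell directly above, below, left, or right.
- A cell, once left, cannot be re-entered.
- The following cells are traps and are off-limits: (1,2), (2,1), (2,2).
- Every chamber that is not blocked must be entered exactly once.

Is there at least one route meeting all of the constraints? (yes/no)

no

Cell (1,3) has only one open neighbour but is neither the start nor the goal, so a Hamiltonian route would have to both enter and leave it through the same neighbour — impossible without revisiting.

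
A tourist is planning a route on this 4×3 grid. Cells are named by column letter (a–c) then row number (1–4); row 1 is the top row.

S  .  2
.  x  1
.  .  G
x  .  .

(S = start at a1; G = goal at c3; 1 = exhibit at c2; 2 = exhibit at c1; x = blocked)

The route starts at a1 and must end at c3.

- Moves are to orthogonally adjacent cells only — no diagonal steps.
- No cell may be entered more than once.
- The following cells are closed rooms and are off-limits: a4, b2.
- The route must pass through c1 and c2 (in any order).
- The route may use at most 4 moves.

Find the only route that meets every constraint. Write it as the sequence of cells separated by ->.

The budget equals the shortest possible length, so every move has to be on a shortest route through the required cells.
Route from a1: 2× right (reaching c1), 2× down (reaching c3) — 4 moves in all.
Check: all required cells visited; 4 ≤ 4 moves.

a1 -> b1 -> c1 -> c2 -> c3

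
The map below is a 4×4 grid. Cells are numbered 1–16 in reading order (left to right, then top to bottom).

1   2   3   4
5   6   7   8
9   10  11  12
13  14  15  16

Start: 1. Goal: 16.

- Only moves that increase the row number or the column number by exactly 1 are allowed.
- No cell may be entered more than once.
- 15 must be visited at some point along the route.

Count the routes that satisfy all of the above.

10

A right/down-only route from 1 to 16 makes exactly 3 down-moves and 3 right-moves in some order.
With no other constraints that would be C(6,3) = 20 routes.
Split at 15 and multiply the segment counts: 1→15: 10; 15→16: 1; product = 10.
That gives 10 routes.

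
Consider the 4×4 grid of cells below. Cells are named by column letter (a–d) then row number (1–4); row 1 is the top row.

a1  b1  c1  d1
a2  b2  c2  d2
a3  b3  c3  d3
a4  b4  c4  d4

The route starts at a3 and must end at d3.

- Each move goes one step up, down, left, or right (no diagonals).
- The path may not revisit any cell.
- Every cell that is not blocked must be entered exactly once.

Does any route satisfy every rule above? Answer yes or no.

yes

One route that works: a3 → a4 → b4 → b3 → b2 → a2 → a1 → b1 → c1 → d1 → d2 → c2 → c3 → c4 → d4 → d3.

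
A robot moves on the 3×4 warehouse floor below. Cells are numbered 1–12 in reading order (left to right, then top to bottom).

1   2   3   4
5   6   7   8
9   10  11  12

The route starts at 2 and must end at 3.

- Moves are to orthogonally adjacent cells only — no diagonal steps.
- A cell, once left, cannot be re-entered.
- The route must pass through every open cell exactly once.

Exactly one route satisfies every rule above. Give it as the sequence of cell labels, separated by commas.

Need to visit all 12 open cells exactly once, starting at 2 and ending at 3.
Route from 2: left 1 to 1, down 2 to 9, right 1 to 10, up 1 to 6, right 1 to 7, down 1 to 11, right 1 to 12, up 2 to 4, left 1 to 3 — 11 moves in all.
Check: all 12 open cells covered.

2, 1, 5, 9, 10, 6, 7, 11, 12, 8, 4, 3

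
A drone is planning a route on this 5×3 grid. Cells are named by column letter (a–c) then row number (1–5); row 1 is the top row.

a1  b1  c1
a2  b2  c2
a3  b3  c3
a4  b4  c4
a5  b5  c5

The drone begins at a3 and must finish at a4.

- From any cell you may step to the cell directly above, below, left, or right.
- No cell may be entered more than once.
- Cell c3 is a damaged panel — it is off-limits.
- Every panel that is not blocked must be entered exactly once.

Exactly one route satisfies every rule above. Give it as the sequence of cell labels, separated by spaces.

a3 a2 a1 b1 c1 c2 b2 b3 b4 c4 c5 b5 a5 a4

Need to visit all 14 open cells exactly once, starting at a3 and ending at a4.
Cell c4 has only two open neighbours (c5 and b4), so the path must pass straight through it: one of those is the cell it's entered from and the other is where it exits.
Route from a3: up 2 to a1, right 2 to c1, down 1 to c2, left 1 to b2, down 2 to b4, right 1 to c4, down 1 to c5, left 2 to a5, up 1 to a4 — 13 moves in all.
Check: all 14 open cells covered.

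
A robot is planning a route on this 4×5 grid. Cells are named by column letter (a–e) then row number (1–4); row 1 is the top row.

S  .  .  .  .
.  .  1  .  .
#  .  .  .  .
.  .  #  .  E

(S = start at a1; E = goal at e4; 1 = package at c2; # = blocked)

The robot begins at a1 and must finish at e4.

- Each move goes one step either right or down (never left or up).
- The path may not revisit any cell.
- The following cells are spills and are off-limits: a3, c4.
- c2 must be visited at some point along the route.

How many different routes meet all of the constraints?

15

A right/down-only route from a1 to e4 makes exactly 3 down-moves and 4 right-moves in some order.
With no other constraints that would be C(7,3) = 35 routes.
Split at c2 and multiply the segment counts (each segment already excludes blocked cells): a1→c2: 3; c2→e4: 5; product = 15.
That gives 15 routes.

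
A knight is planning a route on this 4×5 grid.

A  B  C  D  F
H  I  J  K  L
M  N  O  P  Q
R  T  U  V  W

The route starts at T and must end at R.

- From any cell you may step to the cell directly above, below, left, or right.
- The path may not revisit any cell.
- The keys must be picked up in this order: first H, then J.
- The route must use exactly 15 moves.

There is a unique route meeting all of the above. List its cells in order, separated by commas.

The waypoints must appear in the order H, J, with no cell reused.
Route from T: 2× right (reaching V), 3× up (reaching D), 3× left (reaching A), down to H, 2× right (reaching J), down to O, 2× left (reaching M), down to R — 15 moves in all.
Check: order respected (H at step 9, J at step 11); 15 moves as required.

T, U, V, P, K, D, C, B, A, H, I, J, O, N, M, R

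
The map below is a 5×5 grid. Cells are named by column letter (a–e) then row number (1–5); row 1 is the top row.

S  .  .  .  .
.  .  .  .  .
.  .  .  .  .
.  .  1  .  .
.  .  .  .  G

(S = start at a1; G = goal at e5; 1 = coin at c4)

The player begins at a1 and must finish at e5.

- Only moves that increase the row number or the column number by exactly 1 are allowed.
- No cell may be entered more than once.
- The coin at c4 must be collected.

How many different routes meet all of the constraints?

30

A right/down-only route from a1 to e5 makes exactly 4 down-moves and 4 right-moves in some order.
With no other constraints that would be C(8,4) = 70 routes.
Split at c4 and multiply the segment counts: a1→c4: 10; c4→e5: 3; product = 30.
That gives 30 routes.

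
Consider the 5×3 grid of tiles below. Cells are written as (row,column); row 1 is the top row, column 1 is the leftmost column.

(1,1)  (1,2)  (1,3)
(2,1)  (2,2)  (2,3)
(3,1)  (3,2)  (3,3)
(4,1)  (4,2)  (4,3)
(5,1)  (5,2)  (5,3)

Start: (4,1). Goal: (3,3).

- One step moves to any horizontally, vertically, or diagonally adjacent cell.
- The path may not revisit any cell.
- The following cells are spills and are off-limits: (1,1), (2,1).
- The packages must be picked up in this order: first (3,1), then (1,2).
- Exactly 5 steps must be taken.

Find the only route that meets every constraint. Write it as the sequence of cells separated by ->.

The waypoints must appear in the order (3,1), (1,2), with no cell reused.
Route from (4,1): up to (3,1), up-right to (2,2), up to (1,2), down-right to (2,3), down to (3,3) — 5 moves in all.
Check: order respected ((3,1) at step 1, (1,2) at step 3); 5 moves as required.

(4,1) -> (3,1) -> (2,2) -> (1,2) -> (2,3) -> (3,3)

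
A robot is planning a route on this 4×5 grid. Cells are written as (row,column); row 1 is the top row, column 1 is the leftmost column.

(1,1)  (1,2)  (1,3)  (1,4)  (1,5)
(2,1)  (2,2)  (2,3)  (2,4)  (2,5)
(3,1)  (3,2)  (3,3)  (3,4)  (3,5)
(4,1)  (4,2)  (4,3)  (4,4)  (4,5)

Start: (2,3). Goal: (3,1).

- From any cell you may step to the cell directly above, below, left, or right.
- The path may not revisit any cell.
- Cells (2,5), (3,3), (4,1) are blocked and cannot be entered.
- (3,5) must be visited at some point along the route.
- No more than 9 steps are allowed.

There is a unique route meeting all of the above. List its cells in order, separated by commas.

(2,3), (2,4), (3,4), (3,5), (4,5), (4,4), (4,3), (4,2), (3,2), (3,1)

The budget equals the shortest possible length, so every move has to be on a shortest route through the required cells.
Route from (2,3): right to (2,4), down to (3,4), right to (3,5), down to (4,5), 3× left (reaching (4,2)), up to (3,2), left to (3,1) — 9 moves in all.
Check: all required cells visited; 9 ≤ 9 moves.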